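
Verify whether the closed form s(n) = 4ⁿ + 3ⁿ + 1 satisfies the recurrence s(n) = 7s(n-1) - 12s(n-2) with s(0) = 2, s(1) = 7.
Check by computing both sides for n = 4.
From the recurrence with s(0) = 2, s(1) = 7:
  s(0) = 2, s(1) = 7, s(2) = 25, s(3) = 91, s(4) = 337
  so the recurrence gives s(4) = 337.
From the proposed closed form s(n) = 4ⁿ + 3ⁿ + 1:
  s(4) = 338.
The recurrence gives 337 but the closed form gives 338, so the closed form does not satisfy the recurrence.

No, the closed form is incorrect.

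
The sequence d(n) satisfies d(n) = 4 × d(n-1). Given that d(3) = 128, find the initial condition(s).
In general d(n) = 4ⁿ · d(0). At n = 3: d(0) = d(3) / 4^3 = 128 / 64 = 2.

d(0) = 2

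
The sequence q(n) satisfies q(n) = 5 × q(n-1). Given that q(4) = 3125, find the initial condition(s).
In general q(n) = 5ⁿ · q(0). At n = 4: q(0) = q(4) / 5^4 = 3125 / 625 = 5.

q(0) = 5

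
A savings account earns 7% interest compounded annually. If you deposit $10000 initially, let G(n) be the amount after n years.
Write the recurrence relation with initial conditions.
Each year the balance grows by 7%, i.e. is multiplied by 1 + 7/100 = 1.07, so G(n) = 1.07 × G(n-1). The initial deposit gives G(0) = 10000.
Unrolling gives the closed form G(n) = 10000 × (1.07)ⁿ.

G(n) = 1.07 × G(n-1), G(0) = 10000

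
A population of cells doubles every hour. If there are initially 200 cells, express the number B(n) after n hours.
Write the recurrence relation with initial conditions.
Each hour multiplies the count by 2, so the count after n hours depends only on the count after n-1 hours: B(n) = 2 × B(n-1). The starting count gives B(0) = 200.
Unrolling n times gives the closed form B(n) = 200 × 2ⁿ.

B(n) = 2 × B(n-1), B(0) = 200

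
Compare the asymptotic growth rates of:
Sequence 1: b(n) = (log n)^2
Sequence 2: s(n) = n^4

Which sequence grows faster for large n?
Comparing growth rates:
Growth-rate hierarchy: log n ≺ any polynomial ≺ any exponential cⁿ (c>1) ≺ n! ≺ nⁿ.
polynomial degree 4 dominates polylogarithmic (log n)^2 asymptotically.

s(n) grows faster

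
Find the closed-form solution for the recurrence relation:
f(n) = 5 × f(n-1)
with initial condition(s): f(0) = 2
Recurrence: f(n) = 5 × f(n-1), initial: f(0) = 2.
Each term is 5 times the previous, so this is geometric with ratio 5. After n steps: f(n) = f(0)·5ⁿ = 2·5ⁿ.

f(n) = 2·5ⁿ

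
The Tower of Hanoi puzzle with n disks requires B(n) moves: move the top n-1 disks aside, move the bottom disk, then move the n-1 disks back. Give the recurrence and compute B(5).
Moving n disks = move the top n-1 disks aside (B(n-1) moves) + move the largest disk (1 move) + move the n-1 disks back on top (B(n-1) moves), so B(n) = 2B(n-1) + 1, with B(1) = 1 (a single disk takes one move).
First terms: 1, 3, 7, 15, 31, … — each is one less than a power of 2. Indeed B(n) + 1 = 2(B(n-1) + 1) with B(1) + 1 = 2, so B(n) + 1 = 2ⁿ and B(n) = 2ⁿ - 1.
Hence B(5) = 2^5 - 1 = 32 - 1 = 31.

B(n) = 2B(n-1) + 1, B(1) = 1; B(5) = 31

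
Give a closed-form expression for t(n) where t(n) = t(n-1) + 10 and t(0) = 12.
Recurrence: t(n) = t(n-1) + 10, initial: t(0) = 12.
Each step adds 10, so t(n) = t(0) + 10n = 10n + 12.

t(n) = 10n + 12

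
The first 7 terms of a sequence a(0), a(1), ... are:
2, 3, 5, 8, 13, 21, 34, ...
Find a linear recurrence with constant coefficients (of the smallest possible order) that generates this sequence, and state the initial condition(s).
Look for the lowest-order linear relation among consecutive terms.
Observation: a(n) - 1·a(n-1) - (1)·a(n-2) = 0 holds for the shown terms, and no order-1 relation a(n) = α·a(n-1) + β fits.
Check at n=3: 1·5 + (1)·3 = 8. ✓

a(n) = a(n-1) + a(n-2), a(0) = 2, a(1) = 3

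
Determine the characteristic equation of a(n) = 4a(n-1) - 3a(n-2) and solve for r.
Substitute a(n) = rⁿ and divide through by rⁿ⁻²: r² - 4r + 3 = 0
Factor: (r - 1)(r - 3) = 0, so r = 1, 3.
General solution: a(n) = A·1ⁿ + B·3ⁿ

Characteristic: r² - 4r + 3 = 0, Roots: r = 1, 3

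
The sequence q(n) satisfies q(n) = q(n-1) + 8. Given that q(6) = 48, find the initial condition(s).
q(6) = q(0) + 6·8, so q(0) = 48 - 48 = 0.

q(0) = 0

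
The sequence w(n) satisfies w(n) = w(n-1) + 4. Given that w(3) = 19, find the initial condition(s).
w(3) = w(0) + 3·4, so w(0) = 19 - 12 = 7.

w(0) = 7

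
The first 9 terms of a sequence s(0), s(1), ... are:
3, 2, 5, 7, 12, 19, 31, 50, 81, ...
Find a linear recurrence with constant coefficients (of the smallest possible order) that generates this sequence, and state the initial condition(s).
Look for the lowest-order linear relation among consecutive terms.
Observation: s(n) - 1·s(n-1) - (1)·s(n-2) = 0 holds for the shown terms, and no order-1 relation s(n) = α·s(n-1) + β fits.
Check at n=3: 1·5 + (1)·2 = 7. ✓

s(n) = s(n-1) + s(n-2), s(0) = 3, s(1) = 2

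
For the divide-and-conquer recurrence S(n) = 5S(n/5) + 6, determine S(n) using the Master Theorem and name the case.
Master Theorem template: S(n) = a·S(n/b) + f(n).
Here: a=5, b=5, f(n)=6
Compute log_b(a) = log_5(5) = 1.
f(n) = 6 = O(n^(1-ε)) with ε = 1. Case 1: S(n) = Θ(n^log_b(a)) = Θ(n).

Case 1: S(n) = Θ(n)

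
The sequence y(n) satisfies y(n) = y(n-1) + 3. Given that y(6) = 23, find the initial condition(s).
y(6) = y(0) + 6·3, so y(0) = 23 - 18 = 5.

y(0) = 5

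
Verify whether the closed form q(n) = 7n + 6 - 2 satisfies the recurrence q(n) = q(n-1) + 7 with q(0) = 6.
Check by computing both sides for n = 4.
From the recurrence with q(0) = 6:
  q(0) = 6, q(1) = 13, q(2) = 20, q(3) = 27, q(4) = 34
  so the recurrence gives q(4) = 34.
From the proposed closed form q(n) = 7n + 6 - 2:
  q(4) = 32.
The recurrence gives 34 but the closed form gives 32, so the closed form does not satisfy the recurrence.

No, the closed form is incorrect.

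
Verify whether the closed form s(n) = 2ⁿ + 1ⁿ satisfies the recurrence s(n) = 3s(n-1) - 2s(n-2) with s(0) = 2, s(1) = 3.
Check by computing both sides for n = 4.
From the recurrence with s(0) = 2, s(1) = 3:
  s(0) = 2, s(1) = 3, s(2) = 5, s(3) = 9, s(4) = 17
  so the recurrence gives s(4) = 17.
From the proposed closed form s(n) = 2ⁿ + 1ⁿ:
  s(4) = 17.
Both sides give 17 at n = 4, and the initial condition(s) match, so the closed form is consistent.

Yes, the closed form is correct.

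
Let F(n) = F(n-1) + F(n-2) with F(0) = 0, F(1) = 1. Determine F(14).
Computing the sequence terms:
0, 1, 1, 2, 3, 5, 8, 13, 21, 34, 55, 89, 144, 233, 377

377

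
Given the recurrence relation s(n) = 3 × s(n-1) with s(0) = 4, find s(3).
Computing step by step:
s(0) = 4
s(1) = 3 × 4 = 12
s(2) = 3 × 12 = 36
s(3) = 3 × 36 = 108

108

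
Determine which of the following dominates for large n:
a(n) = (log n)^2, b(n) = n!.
Comparing growth rates:
Growth-rate hierarchy: log n ≺ any polynomial ≺ any exponential cⁿ (c>1) ≺ n! ≺ nⁿ.
factorial dominates polylogarithmic (log n)^2 asymptotically.

b(n) grows faster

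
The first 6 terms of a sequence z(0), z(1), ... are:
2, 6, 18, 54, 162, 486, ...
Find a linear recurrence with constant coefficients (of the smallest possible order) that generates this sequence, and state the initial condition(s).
Look for the lowest-order linear relation among consecutive terms.
Observation: each term is 3× the previous.
Check at n=2: 3·6 = 18. ✓

z(n) = 3 × z(n-1), z(0) = 2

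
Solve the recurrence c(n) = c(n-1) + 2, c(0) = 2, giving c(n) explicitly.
Recurrence: c(n) = c(n-1) + 2, initial: c(0) = 2.
Each step adds 2, so c(n) = c(0) + 2n = 2n + 2.

c(n) = 2n + 2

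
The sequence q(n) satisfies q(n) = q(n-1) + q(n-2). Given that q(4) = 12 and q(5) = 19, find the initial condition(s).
Work backwards using q(k) = q(k+2) - q(k+1):
q(3) = q(5) - q(4) = 19 - 12 = 7
q(2) = q(4) - q(3) = 12 - 7 = 5
q(1) = q(3) - q(2) = 7 - 5 = 2
q(0) = q(2) - q(1) = 5 - 2 = 3

q(0) = 3, q(1) = 2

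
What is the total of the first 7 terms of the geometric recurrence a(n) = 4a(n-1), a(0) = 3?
Computing the sequence terms: 3, 12, 48, 192, 768, 3072, 12288
Adding these values together:

16383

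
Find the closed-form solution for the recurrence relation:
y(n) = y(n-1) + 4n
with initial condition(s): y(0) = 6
Recurrence: y(n) = y(n-1) + 4n, initial: y(0) = 6.
Telescoping: y(n) = y(0) + 4·Σᵢ₌₁ⁿ i = 6 + 4·n(n+1)/2.

y(n) = 4·n(n+1)/2 + 6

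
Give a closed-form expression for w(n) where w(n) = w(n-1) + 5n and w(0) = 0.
Recurrence: w(n) = w(n-1) + 5n, initial: w(0) = 0.
Telescoping: w(n) = w(0) + 5·Σᵢ₌₁ⁿ i = 0 + 5·n(n+1)/2.

w(n) = 5·n(n+1)/2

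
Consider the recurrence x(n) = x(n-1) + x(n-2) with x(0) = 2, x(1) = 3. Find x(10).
Computing the sequence terms:
2, 3, 5, 8, 13, 21, 34, 55, 89, 144, 233

233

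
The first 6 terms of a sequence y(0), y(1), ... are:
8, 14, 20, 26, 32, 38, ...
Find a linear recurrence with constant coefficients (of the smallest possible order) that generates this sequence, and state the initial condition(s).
Look for the lowest-order linear relation among consecutive terms.
Observation: consecutive differences are constant (= 6).
Check at n=2: 1·14 + 6 = 20. ✓

y(n) = y(n-1) + 6, y(0) = 8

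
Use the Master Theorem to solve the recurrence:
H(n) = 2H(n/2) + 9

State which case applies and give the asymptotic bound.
Master Theorem template: H(n) = a·H(n/b) + f(n).
Here: a=2, b=2, f(n)=9
Compute log_b(a) = log_2(2) = 1.
f(n) = 9 = O(n^(1-ε)) with ε = 1. Case 1: H(n) = Θ(n^log_b(a)) = Θ(n).

Case 1: H(n) = Θ(n)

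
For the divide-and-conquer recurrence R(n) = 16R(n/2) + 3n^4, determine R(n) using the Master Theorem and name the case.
Master Theorem template: R(n) = a·R(n/b) + f(n).
Here: a=16, b=2, f(n)=3n^4
Compute log_b(a) = log_2(16) = 4.
f(n) = 3n^4 = Θ(n^4). Case 2: R(n) = Θ(n^4 log n).

Case 2: R(n) = Θ(n^4 log n)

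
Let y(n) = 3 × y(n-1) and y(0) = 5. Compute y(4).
Computing step by step:
y(0) = 5
y(1) = 3 × 5 = 15
y(2) = 3 × 15 = 45
y(3) = 3 × 45 = 135
y(4) = 3 × 135 = 405

405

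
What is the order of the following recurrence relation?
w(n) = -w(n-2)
The order is the largest lag k for which w(n-k) appears. Here the deepest term is w(n-2), so the order is 2.

Order 2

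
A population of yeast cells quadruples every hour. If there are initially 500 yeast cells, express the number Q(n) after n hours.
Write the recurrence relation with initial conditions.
Each hour multiplies the count by 4, so the count after n hours depends only on the count after n-1 hours: Q(n) = 4 × Q(n-1). The starting count gives Q(0) = 500.
Unrolling n times gives the closed form Q(n) = 500 × 4ⁿ.

Q(n) = 4 × Q(n-1), Q(0) = 500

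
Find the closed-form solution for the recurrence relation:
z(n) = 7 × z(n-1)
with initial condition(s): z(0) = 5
Recurrence: z(n) = 7 × z(n-1), initial: z(0) = 5.
Each term is 7 times the previous, so this is geometric with ratio 7. After n steps: z(n) = z(0)·7ⁿ = 5·7ⁿ.

z(n) = 5·7ⁿ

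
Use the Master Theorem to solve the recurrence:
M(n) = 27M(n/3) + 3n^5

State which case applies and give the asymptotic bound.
Master Theorem template: M(n) = a·M(n/b) + f(n).
Here: a=27, b=3, f(n)=3n^5
Compute log_b(a) = log_3(27) = 3.
f(n) = 3n^5 = Ω(n^(3+ε)) with ε = 2, and the regularity condition holds (a·f(n/b) = (a/b^5)·f(n) with a/b^5 = 3^-2 < 1). Case 3: M(n) = Θ(f(n)) = Θ(n^5).

Case 3: M(n) = Θ(n^5)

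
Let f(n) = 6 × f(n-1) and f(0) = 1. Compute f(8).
Computing step by step:
f(0) = 1
f(1) = 6 × 1 = 6
f(2) = 6 × 6 = 36
f(3) = 6 × 36 = 216
f(4) = 6 × 216 = 1296
f(5) = 6 × 1296 = 7776
f(6) = 6 × 7776 = 46656
f(7) = 6 × 46656 = 279936
f(8) = 6 × 279936 = 1679616

1679616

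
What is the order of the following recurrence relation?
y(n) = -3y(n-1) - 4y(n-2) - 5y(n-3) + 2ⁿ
The order is the largest lag k for which y(n-k) appears. Here the deepest term is y(n-3) (the 2ⁿ term is non-homogeneous and does not affect the order), so the order is 3.

Order 3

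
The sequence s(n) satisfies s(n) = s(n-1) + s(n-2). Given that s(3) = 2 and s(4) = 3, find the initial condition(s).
Work backwards using s(k) = s(k+2) - s(k+1):
s(2) = s(4) - s(3) = 3 - 2 = 1
s(1) = s(3) - s(2) = 2 - 1 = 1
s(0) = s(2) - s(1) = 1 - 1 = 0

s(0) = 0, s(1) = 1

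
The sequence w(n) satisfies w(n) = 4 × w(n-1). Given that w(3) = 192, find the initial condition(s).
In general w(n) = 4ⁿ · w(0). At n = 3: w(0) = w(3) / 4^3 = 192 / 64 = 3.

w(0) = 3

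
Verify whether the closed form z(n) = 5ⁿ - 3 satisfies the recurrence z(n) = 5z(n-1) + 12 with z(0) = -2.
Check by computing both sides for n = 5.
From the recurrence with z(0) = -2:
  z(0) = -2, z(1) = 2, z(2) = 22, z(3) = 122, z(4) = 622, z(5) = 3122
  so the recurrence gives z(5) = 3122.
From the proposed closed form z(n) = 5ⁿ - 3:
  z(5) = 3122.
Both sides give 3122 at n = 5, and the initial condition(s) match, so the closed form is consistent.

Yes, the closed form is correct.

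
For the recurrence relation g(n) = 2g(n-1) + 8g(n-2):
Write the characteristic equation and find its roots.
Substitute g(n) = rⁿ and divide through by rⁿ⁻²: r² - 2r - 8 = 0
Factor: (r + 2)(r - 4) = 0, so r = -2, 4.
General solution: g(n) = A·(-2)ⁿ + B·4ⁿ

Characteristic: r² - 2r - 8 = 0, Roots: r = -2, 4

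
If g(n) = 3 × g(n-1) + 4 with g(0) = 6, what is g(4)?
Computing step by step:
g(0) = 6
g(1) = 3 × 6 + 4 = 22
g(2) = 3 × 22 + 4 = 70
g(3) = 3 × 70 + 4 = 214
g(4) = 3 × 214 + 4 = 646

646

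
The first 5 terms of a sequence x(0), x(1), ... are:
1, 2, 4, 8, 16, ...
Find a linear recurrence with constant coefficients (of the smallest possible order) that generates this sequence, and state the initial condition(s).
Look for the lowest-order linear relation among consecutive terms.
Observation: each term is 2× the previous.
Check at n=2: 2·2 = 4. ✓

x(n) = 2 × x(n-1), x(0) = 1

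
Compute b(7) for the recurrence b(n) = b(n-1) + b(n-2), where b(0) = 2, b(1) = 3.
Computing the sequence terms:
2, 3, 5, 8, 13, 21, 34, 55

55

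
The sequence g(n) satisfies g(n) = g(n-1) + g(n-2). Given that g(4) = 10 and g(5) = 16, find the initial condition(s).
Work backwards using g(k) = g(k+2) - g(k+1):
g(3) = g(5) - g(4) = 16 - 10 = 6
g(2) = g(4) - g(3) = 10 - 6 = 4
g(1) = g(3) - g(2) = 6 - 4 = 2
g(0) = g(2) - g(1) = 4 - 2 = 2

g(0) = 2, g(1) = 2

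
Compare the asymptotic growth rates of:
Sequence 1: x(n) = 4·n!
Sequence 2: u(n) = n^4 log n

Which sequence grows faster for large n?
Comparing growth rates:
Growth-rate hierarchy: log n ≺ any polynomial ≺ any exponential cⁿ (c>1) ≺ n! ≺ nⁿ.
factorial dominates polynomial degree 4 (with log factor) asymptotically.

x(n) grows faster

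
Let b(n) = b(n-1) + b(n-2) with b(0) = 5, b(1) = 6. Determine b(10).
Computing the sequence terms:
5, 6, 11, 17, 28, 45, 73, 118, 191, 309, 500

500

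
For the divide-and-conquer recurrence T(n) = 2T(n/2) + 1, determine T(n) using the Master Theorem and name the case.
Master Theorem template: T(n) = a·T(n/b) + f(n).
Here: a=2, b=2, f(n)=1
Compute log_b(a) = log_2(2) = 1.
f(n) = 1 = O(n^(1-ε)) with ε = 1. Case 1: T(n) = Θ(n^log_b(a)) = Θ(n).

Case 1: T(n) = Θ(n)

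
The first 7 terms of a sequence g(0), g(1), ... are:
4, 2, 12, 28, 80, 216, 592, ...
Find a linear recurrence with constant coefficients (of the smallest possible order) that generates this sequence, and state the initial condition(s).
Look for the lowest-order linear relation among consecutive terms.
Observation: g(n) - 2·g(n-1) - (2)·g(n-2) = 0 holds for the shown terms, and no order-1 relation g(n) = α·g(n-1) + β fits.
Check at n=3: 2·12 + (2)·2 = 28. ✓

g(n) = 2g(n-1) + 2g(n-2), g(0) = 4, g(1) = 2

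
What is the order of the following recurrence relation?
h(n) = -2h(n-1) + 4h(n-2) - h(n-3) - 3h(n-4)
The order is the largest lag k for which h(n-k) appears. Here the deepest term is h(n-4), so the order is 4.

Order 4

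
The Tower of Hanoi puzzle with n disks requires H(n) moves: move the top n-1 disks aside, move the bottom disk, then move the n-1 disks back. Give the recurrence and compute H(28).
Moving n disks = move the top n-1 disks aside (H(n-1) moves) + move the largest disk (1 move) + move the n-1 disks back on top (H(n-1) moves), so H(n) = 2H(n-1) + 1, with H(1) = 1 (a single disk takes one move).
First terms: 1, 3, 7, 15, 31, 63, … — each is one less than a power of 2. Indeed H(n) + 1 = 2(H(n-1) + 1) with H(1) + 1 = 2, so H(n) + 1 = 2ⁿ and H(n) = 2ⁿ - 1.
Hence H(28) = 2^28 - 1 = 268435456 - 1 = 268435455.

H(n) = 2H(n-1) + 1, H(1) = 1; H(28) = 268435455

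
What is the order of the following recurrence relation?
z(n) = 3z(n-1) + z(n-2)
The order is the largest lag k for which z(n-k) appears. Here the deepest term is z(n-2), so the order is 2.

Order 2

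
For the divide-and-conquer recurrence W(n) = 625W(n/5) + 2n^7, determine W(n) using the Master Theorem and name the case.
Master Theorem template: W(n) = a·W(n/b) + f(n).
Here: a=625, b=5, f(n)=2n^7
Compute log_b(a) = log_5(625) = 4.
f(n) = 2n^7 = Ω(n^(4+ε)) with ε = 3, and the regularity condition holds (a·f(n/b) = (a/b^7)·f(n) with a/b^7 = 5^-3 < 1). Case 3: W(n) = Θ(f(n)) = Θ(n^7).

Case 3: W(n) = Θ(n^7)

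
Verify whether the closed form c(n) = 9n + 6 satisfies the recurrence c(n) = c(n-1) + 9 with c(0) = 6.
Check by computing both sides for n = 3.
From the recurrence with c(0) = 6:
  c(0) = 6, c(1) = 15, c(2) = 24, c(3) = 33
  so the recurrence gives c(3) = 33.
From the proposed closed form c(n) = 9n + 6:
  c(3) = 33.
Both sides give 33 at n = 3, and the initial condition(s) match, so the closed form is consistent.

Yes, the closed form is correct.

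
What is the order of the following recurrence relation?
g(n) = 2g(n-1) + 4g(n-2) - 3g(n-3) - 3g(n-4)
The order is the largest lag k for which g(n-k) appears. Here the deepest term is g(n-4), so the order is 4.

Order 4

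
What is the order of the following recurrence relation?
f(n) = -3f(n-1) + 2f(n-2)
The order is the largest lag k for which f(n-k) appears. Here the deepest term is f(n-2), so the order is 2.

Order 2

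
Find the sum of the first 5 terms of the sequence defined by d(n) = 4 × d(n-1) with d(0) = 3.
Computing the sequence terms: 3, 12, 48, 192, 768
Adding these values together:

1023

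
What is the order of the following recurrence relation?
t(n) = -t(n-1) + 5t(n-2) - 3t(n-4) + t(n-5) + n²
The order is the largest lag k for which t(n-k) appears. Here the deepest term is t(n-5) (the n² term is non-homogeneous and does not affect the order), so the order is 5.

Order 5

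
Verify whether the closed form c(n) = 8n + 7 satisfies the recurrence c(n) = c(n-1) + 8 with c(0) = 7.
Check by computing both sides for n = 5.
From the recurrence with c(0) = 7:
  c(0) = 7, c(1) = 15, c(2) = 23, c(3) = 31, c(4) = 39, c(5) = 47
  so the recurrence gives c(5) = 47.
From the proposed closed form c(n) = 8n + 7:
  c(5) = 47.
Both sides give 47 at n = 5, and the initial condition(s) match, so the closed form is consistent.

Yes, the closed form is correct.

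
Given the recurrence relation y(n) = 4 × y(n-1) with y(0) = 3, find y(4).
Computing step by step:
y(0) = 3
y(1) = 4 × 3 = 12
y(2) = 4 × 12 = 48
y(3) = 4 × 48 = 192
y(4) = 4 × 192 = 768

768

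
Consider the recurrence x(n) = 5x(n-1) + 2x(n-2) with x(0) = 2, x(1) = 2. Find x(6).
Computing the sequence terms:
2, 2, 14, 74, 398, 2138, 11486

11486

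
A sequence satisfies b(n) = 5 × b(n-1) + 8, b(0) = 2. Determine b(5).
Computing step by step:
b(0) = 2
b(1) = 5 × 2 + 8 = 18
b(2) = 5 × 18 + 8 = 98
b(3) = 5 × 98 + 8 = 498
b(4) = 5 × 498 + 8 = 2498
b(5) = 5 × 2498 + 8 = 12498

12498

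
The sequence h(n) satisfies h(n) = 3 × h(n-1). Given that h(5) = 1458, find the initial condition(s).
In general h(n) = 3ⁿ · h(0). At n = 5: h(0) = h(5) / 3^5 = 1458 / 243 = 6.

h(0) = 6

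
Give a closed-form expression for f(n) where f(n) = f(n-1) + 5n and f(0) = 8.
Recurrence: f(n) = f(n-1) + 5n, initial: f(0) = 8.
Telescoping: f(n) = f(0) + 5·Σᵢ₌₁ⁿ i = 8 + 5·n(n+1)/2.

f(n) = 5·n(n+1)/2 + 8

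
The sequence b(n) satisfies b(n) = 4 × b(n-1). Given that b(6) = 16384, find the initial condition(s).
In general b(n) = 4ⁿ · b(0). At n = 6: b(0) = b(6) / 4^6 = 16384 / 4096 = 4.

b(0) = 4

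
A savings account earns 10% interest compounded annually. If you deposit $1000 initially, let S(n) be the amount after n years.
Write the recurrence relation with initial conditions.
Each year the balance grows by 10%, i.e. is multiplied by 1 + 10/100 = 1.1, so S(n) = 1.1 × S(n-1). The initial deposit gives S(0) = 1000.
Unrolling gives the closed form S(n) = 1000 × (1.1)ⁿ.

S(n) = 1.1 × S(n-1), S(0) = 1000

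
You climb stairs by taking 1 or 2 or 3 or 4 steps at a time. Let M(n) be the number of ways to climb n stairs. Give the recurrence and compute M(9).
Condition on the size of the last step (1 to 4): before it there were n-1, …, n-4 stairs climbed, and these cases are disjoint, so M(n) = M(n-1) + M(n-2) + M(n-3) + M(n-4) (order-4 linear recurrence).
Initial conditions by direct count (compositions of i into parts ≤ 4): M(1) = 1; M(2) = 2; M(3) = 4; M(4) = 8.
Iterating the recurrence: M(5) = 15, M(6) = 29, M(7) = 56, M(8) = 108, M(9) = 208.

M(n) = M(n-1) + M(n-2) + M(n-3) + M(n-4), M(1) = 1, M(2) = 2, M(3) = 4, M(4) = 8; M(9) = 208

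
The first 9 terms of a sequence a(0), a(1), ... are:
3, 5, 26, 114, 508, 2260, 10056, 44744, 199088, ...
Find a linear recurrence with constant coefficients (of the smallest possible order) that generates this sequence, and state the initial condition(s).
Look for the lowest-order linear relation among consecutive terms.
Observation: a(n) - 4·a(n-1) - (2)·a(n-2) = 0 holds for the shown terms, and no order-1 relation a(n) = α·a(n-1) + β fits.
Check at n=3: 4·26 + (2)·5 = 114. ✓

a(n) = 4a(n-1) + 2a(n-2), a(0) = 3, a(1) = 5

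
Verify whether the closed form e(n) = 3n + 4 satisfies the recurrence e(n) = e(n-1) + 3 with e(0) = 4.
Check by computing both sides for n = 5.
From the recurrence with e(0) = 4:
  e(0) = 4, e(1) = 7, e(2) = 10, e(3) = 13, e(4) = 16, e(5) = 19
  so the recurrence gives e(5) = 19.
From the proposed closed form e(n) = 3n + 4:
  e(5) = 19.
Both sides give 19 at n = 5, and the initial condition(s) match, so the closed form is consistent.

Yes, the closed form is correct.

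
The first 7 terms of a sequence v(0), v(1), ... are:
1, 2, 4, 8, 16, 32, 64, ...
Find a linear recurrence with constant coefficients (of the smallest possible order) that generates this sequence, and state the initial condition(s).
Look for the lowest-order linear relation among consecutive terms.
Observation: each term is 2× the previous.
Check at n=2: 2·2 = 4. ✓

v(n) = 2 × v(n-1), v(0) = 1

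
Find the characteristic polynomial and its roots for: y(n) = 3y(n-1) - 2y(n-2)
Substitute y(n) = rⁿ and divide through by rⁿ⁻²: r² - 3r + 2 = 0
Factor: (r - 2)(r - 1) = 0, so r = 2, 1.
General solution: y(n) = A·2ⁿ + B·1ⁿ

Characteristic: r² - 3r + 2 = 0, Roots: r = 2, 1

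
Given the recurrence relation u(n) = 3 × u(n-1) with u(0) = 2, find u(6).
Computing step by step:
u(0) = 2
u(1) = 3 × 2 = 6
u(2) = 3 × 6 = 18
u(3) = 3 × 18 = 54
u(4) = 3 × 54 = 162
u(5) = 3 × 162 = 486
u(6) = 3 × 486 = 1458

1458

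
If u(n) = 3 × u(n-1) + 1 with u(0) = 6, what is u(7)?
Computing step by step:
u(0) = 6
u(1) = 3 × 6 + 1 = 19
u(2) = 3 × 19 + 1 = 58
u(3) = 3 × 58 + 1 = 175
u(4) = 3 × 175 + 1 = 526
u(5) = 3 × 526 + 1 = 1579
u(6) = 3 × 1579 + 1 = 4738
u(7) = 3 × 4738 + 1 = 14215

14215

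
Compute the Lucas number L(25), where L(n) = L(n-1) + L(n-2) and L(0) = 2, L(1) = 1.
Computing the sequence terms:
2, 1, 3, 4, 7, 11, 18, 29, 47, 76, 123, 199, 322, 521, 843, 1364, 2207, 3571, 5778, 9349, 15127, 24476, 39603, 64079, 103682, 167761

167761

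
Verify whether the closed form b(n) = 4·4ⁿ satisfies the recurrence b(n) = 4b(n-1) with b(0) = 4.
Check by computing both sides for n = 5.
From the recurrence with b(0) = 4:
  b(0) = 4, b(1) = 16, b(2) = 64, b(3) = 256, b(4) = 1024, b(5) = 4096
  so the recurrence gives b(5) = 4096.
From the proposed closed form b(n) = 4·4ⁿ:
  b(5) = 4096.
Both sides give 4096 at n = 5, and the initial condition(s) match, so the closed form is consistent.

Yes, the closed form is correct.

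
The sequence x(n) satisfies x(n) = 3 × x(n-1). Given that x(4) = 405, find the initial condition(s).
In general x(n) = 3ⁿ · x(0). At n = 4: x(0) = x(4) / 3^4 = 405 / 81 = 5.

x(0) = 5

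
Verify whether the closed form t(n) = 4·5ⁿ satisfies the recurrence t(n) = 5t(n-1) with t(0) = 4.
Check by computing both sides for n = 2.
From the recurrence with t(0) = 4:
  t(0) = 4, t(1) = 20, t(2) = 100
  so the recurrence gives t(2) = 100.
From the proposed closed form t(n) = 4·5ⁿ:
  t(2) = 100.
Both sides give 100 at n = 2, and the initial condition(s) match, so the closed form is consistent.

Yes, the closed form is correct.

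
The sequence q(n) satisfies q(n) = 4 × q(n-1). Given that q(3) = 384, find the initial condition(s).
In general q(n) = 4ⁿ · q(0). At n = 3: q(0) = q(3) / 4^3 = 384 / 64 = 6.

q(0) = 6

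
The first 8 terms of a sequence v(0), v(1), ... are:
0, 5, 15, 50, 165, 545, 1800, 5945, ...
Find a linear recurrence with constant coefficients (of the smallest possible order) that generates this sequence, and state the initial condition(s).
Look for the lowest-order linear relation among consecutive terms.
Observation: v(n) - 3·v(n-1) - (1)·v(n-2) = 0 holds for the shown terms, and no order-1 relation v(n) = α·v(n-1) + β fits.
Check at n=3: 3·15 + (1)·5 = 50. ✓

v(n) = 3v(n-1) + v(n-2), v(0) = 0, v(1) = 5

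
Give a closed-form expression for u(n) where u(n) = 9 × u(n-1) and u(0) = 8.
Recurrence: u(n) = 9 × u(n-1), initial: u(0) = 8.
Each term is 9 times the previous, so this is geometric with ratio 9. After n steps: u(n) = u(0)·9ⁿ = 8·9ⁿ.

u(n) = 8·9ⁿ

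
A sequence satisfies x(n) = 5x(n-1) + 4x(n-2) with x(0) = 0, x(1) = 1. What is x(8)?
Computing the sequence terms:
0, 1, 5, 29, 165, 941, 5365, 30589, 174405

174405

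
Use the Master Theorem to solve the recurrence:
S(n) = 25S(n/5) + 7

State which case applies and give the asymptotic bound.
Master Theorem template: S(n) = a·S(n/b) + f(n).
Here: a=25, b=5, f(n)=7
Compute log_b(a) = log_5(25) = 2.
f(n) = 7 = O(n^(2-ε)) with ε = 2. Case 1: S(n) = Θ(n^log_b(a)) = Θ(n^2).

Case 1: S(n) = Θ(n^2)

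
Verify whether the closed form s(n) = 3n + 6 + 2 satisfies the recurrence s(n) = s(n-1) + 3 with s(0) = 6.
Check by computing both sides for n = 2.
From the recurrence with s(0) = 6:
  s(0) = 6, s(1) = 9, s(2) = 12
  so the recurrence gives s(2) = 12.
From the proposed closed form s(n) = 3n + 6 + 2:
  s(2) = 14.
The recurrence gives 12 but the closed form gives 14, so the closed form does not satisfy the recurrence.

No, the closed form is incorrect.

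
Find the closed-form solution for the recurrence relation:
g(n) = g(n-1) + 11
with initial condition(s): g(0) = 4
Recurrence: g(n) = g(n-1) + 11, initial: g(0) = 4.
Each step adds 11, so g(n) = g(0) + 11n = 11n + 4.

g(n) = 11n + 4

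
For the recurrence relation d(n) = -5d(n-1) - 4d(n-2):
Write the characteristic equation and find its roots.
Substitute d(n) = rⁿ and divide through by rⁿ⁻²: r² + 5r + 4 = 0
Factor: (r + 1)(r + 4) = 0, so r = -1, -4.
General solution: d(n) = A·(-1)ⁿ + B·(-4)ⁿ

Characteristic: r² + 5r + 4 = 0, Roots: r = -1, -4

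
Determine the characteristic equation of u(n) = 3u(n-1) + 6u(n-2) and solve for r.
Substitute u(n) = rⁿ and divide through by rⁿ⁻²: r² - 3r - 6 = 0
Discriminant: 3² + 4·6 = 33, not a perfect square, so by the quadratic formula r = (3 ± √33)/2.
General solution: u(n) = A·r₁ⁿ + B·r₂ⁿ where r₁,r₂ = (3 ± √33)/2

Characteristic: r² - 3r - 6 = 0, Roots: r = (3 ± √33)/2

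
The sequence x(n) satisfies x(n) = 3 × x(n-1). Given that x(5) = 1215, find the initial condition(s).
In general x(n) = 3ⁿ · x(0). At n = 5: x(0) = x(5) / 3^5 = 1215 / 243 = 5.

x(0) = 5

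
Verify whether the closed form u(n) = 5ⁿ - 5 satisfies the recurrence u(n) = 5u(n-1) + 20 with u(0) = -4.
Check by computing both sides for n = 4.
From the recurrence with u(0) = -4:
  u(0) = -4, u(1) = 0, u(2) = 20, u(3) = 120, u(4) = 620
  so the recurrence gives u(4) = 620.
From the proposed closed form u(n) = 5ⁿ - 5:
  u(4) = 620.
Both sides give 620 at n = 4, and the initial condition(s) match, so the closed form is consistent.

Yes, the closed form is correct.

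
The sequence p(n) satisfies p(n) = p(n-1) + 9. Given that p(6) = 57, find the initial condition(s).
p(6) = p(0) + 6·9, so p(0) = 57 - 54 = 3.

p(0) = 3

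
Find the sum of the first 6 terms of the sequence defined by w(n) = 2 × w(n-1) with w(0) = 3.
Computing the sequence terms: 3, 6, 12, 24, 48, 96
Adding these values together:

189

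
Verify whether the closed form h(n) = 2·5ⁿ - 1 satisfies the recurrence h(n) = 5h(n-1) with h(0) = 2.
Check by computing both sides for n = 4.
From the recurrence with h(0) = 2:
  h(0) = 2, h(1) = 10, h(2) = 50, h(3) = 250, h(4) = 1250
  so the recurrence gives h(4) = 1250.
From the proposed closed form h(n) = 2·5ⁿ - 1:
  h(4) = 1249.
The recurrence gives 1250 but the closed form gives 1249, so the closed form does not satisfy the recurrence.

No, the closed form is incorrect.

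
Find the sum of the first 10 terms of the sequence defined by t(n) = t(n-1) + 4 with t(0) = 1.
Computing the sequence terms: 1, 5, 9, 13, 17, 21, 25, 29, 33, 37
Adding these values together:

190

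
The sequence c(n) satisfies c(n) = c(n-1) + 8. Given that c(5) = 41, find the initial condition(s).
c(5) = c(0) + 5·8, so c(0) = 41 - 40 = 1.

c(0) = 1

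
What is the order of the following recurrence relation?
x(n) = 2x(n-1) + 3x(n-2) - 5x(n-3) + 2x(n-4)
The order is the largest lag k for which x(n-k) appears. Here the deepest term is x(n-4), so the order is 4.

Order 4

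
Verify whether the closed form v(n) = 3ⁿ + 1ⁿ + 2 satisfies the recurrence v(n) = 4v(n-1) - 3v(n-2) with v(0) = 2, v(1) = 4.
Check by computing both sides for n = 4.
From the recurrence with v(0) = 2, v(1) = 4:
  v(0) = 2, v(1) = 4, v(2) = 10, v(3) = 28, v(4) = 82
  so the recurrence gives v(4) = 82.
From the proposed closed form v(n) = 3ⁿ + 1ⁿ + 2:
  v(4) = 84.
The recurrence gives 82 but the closed form gives 84, so the closed form does not satisfy the recurrence.

No, the closed form is incorrect.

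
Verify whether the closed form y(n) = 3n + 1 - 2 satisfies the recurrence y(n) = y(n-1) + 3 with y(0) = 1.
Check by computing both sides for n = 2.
From the recurrence with y(0) = 1:
  y(0) = 1, y(1) = 4, y(2) = 7
  so the recurrence gives y(2) = 7.
From the proposed closed form y(n) = 3n + 1 - 2:
  y(2) = 5.
The recurrence gives 7 but the closed form gives 5, so the closed form does not satisfy the recurrence.

No, the closed form is incorrect.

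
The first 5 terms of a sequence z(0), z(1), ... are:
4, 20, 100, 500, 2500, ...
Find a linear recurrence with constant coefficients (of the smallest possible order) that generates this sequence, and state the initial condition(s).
Look for the lowest-order linear relation among consecutive terms.
Observation: each term is 5× the previous.
Check at n=2: 5·20 = 100. ✓

z(n) = 5 × z(n-1), z(0) = 4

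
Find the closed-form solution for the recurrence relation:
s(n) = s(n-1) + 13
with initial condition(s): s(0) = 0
Recurrence: s(n) = s(n-1) + 13, initial: s(0) = 0.
Each step adds 13, so s(n) = s(0) + 13n = 13n.

s(n) = 13n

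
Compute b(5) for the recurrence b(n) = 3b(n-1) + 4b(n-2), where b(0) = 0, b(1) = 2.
Computing the sequence terms:
0, 2, 6, 26, 102, 410

410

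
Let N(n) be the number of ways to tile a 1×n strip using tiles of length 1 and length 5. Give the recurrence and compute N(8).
Condition on the last tile: it has length 1 (leaving a 1×(n-1) strip) or length 5 (leaving a 1×(n-5) strip), so N(n) = N(n-1) + N(n-5) (order-5 linear recurrence).
For 0 ≤ i < 5 only unit tiles fit, so N(i) = 1.
Iterating the recurrence: N(5) = 2, N(6) = 3, N(7) = 4, N(8) = 5.

N(n) = N(n-1) + N(n-5), with N(i) = 1 for 0 ≤ i < 5; N(8) = 5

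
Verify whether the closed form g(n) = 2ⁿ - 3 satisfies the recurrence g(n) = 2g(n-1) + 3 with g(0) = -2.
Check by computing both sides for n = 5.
From the recurrence with g(0) = -2:
  g(0) = -2, g(1) = -1, g(2) = 1, g(3) = 5, g(4) = 13, g(5) = 29
  so the recurrence gives g(5) = 29.
From the proposed closed form g(n) = 2ⁿ - 3:
  g(5) = 29.
Both sides give 29 at n = 5, and the initial condition(s) match, so the closed form is consistent.

Yes, the closed form is correct.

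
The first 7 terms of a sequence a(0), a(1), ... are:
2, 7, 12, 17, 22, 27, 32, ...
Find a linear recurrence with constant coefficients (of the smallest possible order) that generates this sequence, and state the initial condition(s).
Look for the lowest-order linear relation among consecutive terms.
Observation: consecutive differences are constant (= 5).
Check at n=2: 1·7 + 5 = 12. ✓

a(n) = a(n-1) + 5, a(0) = 2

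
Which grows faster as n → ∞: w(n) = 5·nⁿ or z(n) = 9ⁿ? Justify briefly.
Comparing growth rates:
Growth-rate hierarchy: log n ≺ any polynomial ≺ any exponential cⁿ (c>1) ≺ n! ≺ nⁿ.
super-exponential nⁿ dominates exponential base 9 asymptotically.

w(n) grows faster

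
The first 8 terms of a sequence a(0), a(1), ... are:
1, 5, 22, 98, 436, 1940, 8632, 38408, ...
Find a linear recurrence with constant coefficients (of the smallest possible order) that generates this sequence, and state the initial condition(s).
Look for the lowest-order linear relation among consecutive terms.
Observation: a(n) - 4·a(n-1) - (2)·a(n-2) = 0 holds for the shown terms, and no order-1 relation a(n) = α·a(n-1) + β fits.
Check at n=3: 4·22 + (2)·5 = 98. ✓

a(n) = 4a(n-1) + 2a(n-2), a(0) = 1, a(1) = 5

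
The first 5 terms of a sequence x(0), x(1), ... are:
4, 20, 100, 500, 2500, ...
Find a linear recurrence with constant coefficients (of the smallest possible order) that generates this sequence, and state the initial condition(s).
Look for the lowest-order linear relation among consecutive terms.
Observation: each term is 5× the previous.
Check at n=2: 5·20 = 100. ✓

x(n) = 5 × x(n-1), x(0) = 4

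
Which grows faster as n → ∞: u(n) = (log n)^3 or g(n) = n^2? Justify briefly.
Comparing growth rates:
Growth-rate hierarchy: log n ≺ any polynomial ≺ any exponential cⁿ (c>1) ≺ n! ≺ nⁿ.
polynomial degree 2 dominates polylogarithmic (log n)^3 asymptotically.

g(n) grows faster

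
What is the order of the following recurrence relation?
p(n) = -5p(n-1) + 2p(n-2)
The order is the largest lag k for which p(n-k) appears. Here the deepest term is p(n-2), so the order is 2.

Order 2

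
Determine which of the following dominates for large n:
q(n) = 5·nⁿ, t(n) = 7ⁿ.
Comparing growth rates:
Growth-rate hierarchy: log n ≺ any polynomial ≺ any exponential cⁿ (c>1) ≺ n! ≺ nⁿ.
super-exponential nⁿ dominates exponential base 7 asymptotically.

q(n) grows faster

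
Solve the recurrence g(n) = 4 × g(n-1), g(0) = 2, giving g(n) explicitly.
Recurrence: g(n) = 4 × g(n-1), initial: g(0) = 2.
Each term is 4 times the previous, so this is geometric with ratio 4. After n steps: g(n) = g(0)·4ⁿ = 2·4ⁿ.

g(n) = 2·4ⁿ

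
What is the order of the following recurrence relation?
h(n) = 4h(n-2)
The order is the largest lag k for which h(n-k) appears. Here the deepest term is h(n-2), so the order is 2.

Order 2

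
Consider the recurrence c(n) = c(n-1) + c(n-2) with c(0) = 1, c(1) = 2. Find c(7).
Computing the sequence terms:
1, 2, 3, 5, 8, 13, 21, 34

34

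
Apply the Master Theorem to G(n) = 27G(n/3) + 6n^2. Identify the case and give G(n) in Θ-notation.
Master Theorem template: G(n) = a·G(n/b) + f(n).
Here: a=27, b=3, f(n)=6n^2
Compute log_b(a) = log_3(27) = 3.
f(n) = 6n^2 = O(n^(3-ε)) with ε = 1. Case 1: G(n) = Θ(n^log_b(a)) = Θ(n^3).

Case 1: G(n) = Θ(n^3)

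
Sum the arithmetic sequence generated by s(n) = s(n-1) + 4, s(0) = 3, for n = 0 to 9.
Computing the sequence terms: 3, 7, 11, 15, 19, 23, 27, 31, 35, 39
Adding these values together:

210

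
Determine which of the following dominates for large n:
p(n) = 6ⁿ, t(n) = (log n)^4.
Comparing growth rates:
Growth-rate hierarchy: log n ≺ any polynomial ≺ any exponential cⁿ (c>1) ≺ n! ≺ nⁿ.
exponential base 6 dominates polylogarithmic (log n)^4 asymptotically.

p(n) grows faster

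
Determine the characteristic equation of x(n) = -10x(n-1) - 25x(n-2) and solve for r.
Substitute x(n) = rⁿ and divide through by rⁿ⁻²: r² + 10r + 25 = 0
Factor: (r + 5)² = 0, so r = -5 (double root).
General solution: x(n) = (A + Bn)·(-5)ⁿ

Characteristic: r² + 10r + 25 = 0, Roots: r = -5 (double root)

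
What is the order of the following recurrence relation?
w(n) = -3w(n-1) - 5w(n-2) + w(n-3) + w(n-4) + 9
The order is the largest lag k for which w(n-k) appears. Here the deepest term is w(n-4) (the 9 term is non-homogeneous and does not affect the order), so the order is 4.

Order 4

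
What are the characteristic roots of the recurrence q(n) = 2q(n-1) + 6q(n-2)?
Substitute q(n) = rⁿ and divide through by rⁿ⁻²: r² - 2r - 6 = 0
Discriminant: 2² + 4·6 = 28, not a perfect square, so by the quadratic formula r = (2 ± √28)/2.
General solution: q(n) = A·r₁ⁿ + B·r₂ⁿ where r₁,r₂ = (2 ± √28)/2

Characteristic: r² - 2r - 6 = 0, Roots: r = (2 ± √28)/2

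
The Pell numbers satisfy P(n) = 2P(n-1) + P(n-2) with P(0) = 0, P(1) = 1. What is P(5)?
Computing the sequence terms:
0, 1, 2, 5, 12, 29

29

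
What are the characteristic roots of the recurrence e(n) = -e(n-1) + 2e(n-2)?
Substitute e(n) = rⁿ and divide through by rⁿ⁻²: r² + r - 2 = 0
Factor: (r - 1)(r + 2) = 0, so r = 1, -2.
General solution: e(n) = A·1ⁿ + B·(-2)ⁿ

Characteristic: r² + r - 2 = 0, Roots: r = 1, -2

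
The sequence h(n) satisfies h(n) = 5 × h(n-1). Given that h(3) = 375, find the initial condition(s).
In general h(n) = 5ⁿ · h(0). At n = 3: h(0) = h(3) / 5^3 = 375 / 125 = 3.

h(0) = 3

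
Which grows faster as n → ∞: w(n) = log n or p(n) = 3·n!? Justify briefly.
Comparing growth rates:
Growth-rate hierarchy: log n ≺ any polynomial ≺ any exponential cⁿ (c>1) ≺ n! ≺ nⁿ.
factorial dominates logarithmic asymptotically.

p(n) grows faster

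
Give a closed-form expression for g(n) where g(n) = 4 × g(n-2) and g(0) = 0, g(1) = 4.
Recurrence: g(n) = 4 × g(n-2), initial: g(0) = 0, g(1) = 4.
Characteristic equation: r² - 4 = 0, which factors as (r - 2)(r + 2) = 0, so r = 2, -2. General solution g(n) = A·2ⁿ + B·(-2)ⁿ. From g(0) = 0: A + B = 0. From g(1) = 4: 2A - 2B = 4. Solving gives A = 1, B = -1.

g(n) = 2ⁿ - (-2)ⁿ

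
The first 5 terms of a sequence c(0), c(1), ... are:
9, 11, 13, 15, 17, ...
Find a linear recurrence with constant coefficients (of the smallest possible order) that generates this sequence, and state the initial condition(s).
Look for the lowest-order linear relation among consecutive terms.
Observation: consecutive differences are constant (= 2).
Check at n=2: 1·11 + 2 = 13. ✓

c(n) = c(n-1) + 2, c(0) = 9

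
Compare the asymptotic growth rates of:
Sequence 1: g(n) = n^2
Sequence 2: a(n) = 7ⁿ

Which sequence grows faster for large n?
Comparing growth rates:
Growth-rate hierarchy: log n ≺ any polynomial ≺ any exponential cⁿ (c>1) ≺ n! ≺ nⁿ.
exponential base 7 dominates polynomial degree 2 asymptotically.

a(n) grows faster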